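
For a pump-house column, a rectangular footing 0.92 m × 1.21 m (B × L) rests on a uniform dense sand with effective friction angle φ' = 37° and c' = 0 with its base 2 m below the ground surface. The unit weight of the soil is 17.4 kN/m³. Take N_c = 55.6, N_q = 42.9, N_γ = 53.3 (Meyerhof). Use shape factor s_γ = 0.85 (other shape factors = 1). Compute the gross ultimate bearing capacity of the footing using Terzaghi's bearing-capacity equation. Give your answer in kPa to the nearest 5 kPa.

q_ult ≈ 1855 kPa

Effective surcharge at the founding depth q = γ·D_f = 17.4 × 2 = 34.8 kPa.
q_ult = q·N_q + 0.5·γ·B·N_γ·s_γ
     = 34.8 × 42.9 + 0.5 × 17.4 × 0.92 × 53.3 × 0.85
     = 1492.9 + 362.62 = 1855.5 kPa.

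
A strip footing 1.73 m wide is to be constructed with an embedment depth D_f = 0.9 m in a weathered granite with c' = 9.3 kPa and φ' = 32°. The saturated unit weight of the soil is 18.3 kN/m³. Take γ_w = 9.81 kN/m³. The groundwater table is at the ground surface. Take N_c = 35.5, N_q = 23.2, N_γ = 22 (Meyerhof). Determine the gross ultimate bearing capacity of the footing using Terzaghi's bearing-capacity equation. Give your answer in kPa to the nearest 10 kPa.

With the water table at the surface the whole profile is submerged: γ' = 18.3 − 9.81 = 8.49 kN/m³, so q = γ'·D_f = 7.641 kPa; the same γ' applies in the ½γBN_γ term.
q_ult = c·N_c + q·N_q + 0.5·γ·B·N_γ
     = 9.3 × 35.5 + 7.641 × 23.2 + 0.5 × 8.49 × 1.73 × 22
     = 330.15 + 177.27 + 161.56 = 668.99 kPa.

q_ult ≈ 670 kPa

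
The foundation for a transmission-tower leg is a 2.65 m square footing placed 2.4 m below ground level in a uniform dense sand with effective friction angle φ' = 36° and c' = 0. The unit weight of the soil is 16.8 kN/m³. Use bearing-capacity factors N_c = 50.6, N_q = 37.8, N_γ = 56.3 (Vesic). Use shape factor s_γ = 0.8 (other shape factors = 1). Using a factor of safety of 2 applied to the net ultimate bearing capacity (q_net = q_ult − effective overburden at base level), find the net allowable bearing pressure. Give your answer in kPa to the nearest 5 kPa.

q = γ·D_f = 16.8 × 2.4 = 40.32 kPa.
q·N_q = 40.32 × 37.8 = 1524.1 kPa
0.5·γ·B·N_γ·s_γ = 0.5 × 16.8 × 2.65 × 56.3 × 0.8 = 1002.6 kPa
q_ult = 1524.1 + 1002.6 = 2526.7 kPa.
Net ultimate: q_net = 2526.7 − 40.32 = 2486.4 kPa.
q_all(net) = 2486.4 / 2 = 1243.2 kPa.

q_all(net) ≈ 1245 kPa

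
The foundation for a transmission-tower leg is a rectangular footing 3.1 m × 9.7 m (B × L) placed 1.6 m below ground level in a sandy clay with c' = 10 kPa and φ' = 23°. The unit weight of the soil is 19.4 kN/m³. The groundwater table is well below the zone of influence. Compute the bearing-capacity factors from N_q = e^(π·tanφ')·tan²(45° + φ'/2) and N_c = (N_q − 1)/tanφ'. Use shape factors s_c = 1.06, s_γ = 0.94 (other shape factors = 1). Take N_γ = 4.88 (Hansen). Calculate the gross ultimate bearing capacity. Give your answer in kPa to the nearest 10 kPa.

tan23° = 0.4245, so N_q = e^(π×0.4245)·tan²(56.5°) = 3.794 × 2.283 = 8.66.
N_c = (8.66 − 1)/tan23° = 18.05.
q = γ·D_f = 19.4 × 1.6 = 31.04 kPa.
c·N_c·s_c = 10 × 18.049 × 1.06 = 191.32 kPa
q·N_q = 31.04 × 8.6612 = 268.84 kPa
0.5·γ·B·N_γ·s_γ = 0.5 × 19.4 × 3.1 × 4.88 × 0.94 = 137.94 kPa
q_ult = 191.32 + 268.84 + 137.94 = 598.1 kPa.

q_ult ≈ 600 kPa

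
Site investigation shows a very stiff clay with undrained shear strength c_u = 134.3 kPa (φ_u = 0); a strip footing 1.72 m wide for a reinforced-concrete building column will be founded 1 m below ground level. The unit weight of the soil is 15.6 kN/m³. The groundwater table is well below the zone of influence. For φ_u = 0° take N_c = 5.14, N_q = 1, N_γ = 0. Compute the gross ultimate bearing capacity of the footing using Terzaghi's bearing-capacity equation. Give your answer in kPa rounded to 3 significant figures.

q = γ·D_f = 15.6 × 1 = 15.6 kPa.
c·N_c = 134.3 × 5.14 = 690.3 kPa
q·N_q = 15.6 × 1 = 15.6 kPa
q_ult = 690.3 + 15.6 = 705.9 kPa.

q_ult ≈ 706 kPa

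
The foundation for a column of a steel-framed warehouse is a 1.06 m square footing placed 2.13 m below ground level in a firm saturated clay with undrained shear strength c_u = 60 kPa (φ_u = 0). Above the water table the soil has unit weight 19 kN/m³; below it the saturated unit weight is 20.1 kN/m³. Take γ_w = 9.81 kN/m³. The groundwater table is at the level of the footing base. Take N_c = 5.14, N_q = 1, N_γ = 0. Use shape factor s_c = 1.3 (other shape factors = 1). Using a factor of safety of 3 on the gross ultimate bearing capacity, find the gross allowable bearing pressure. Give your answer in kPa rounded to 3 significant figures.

q_all ≈ 147 kPa

Effective surcharge at the founding depth q = γ·D_f = 19 × 2.13 = 40.47 kPa.
q_ult = c·N_c·s_c + q·N_q
     = 60 × 5.14 × 1.3 + 40.47 × 1
     = 400.92 + 40.47 = 441.39 kPa.
q_all = 441.39 / 3 = 147.13 kPa.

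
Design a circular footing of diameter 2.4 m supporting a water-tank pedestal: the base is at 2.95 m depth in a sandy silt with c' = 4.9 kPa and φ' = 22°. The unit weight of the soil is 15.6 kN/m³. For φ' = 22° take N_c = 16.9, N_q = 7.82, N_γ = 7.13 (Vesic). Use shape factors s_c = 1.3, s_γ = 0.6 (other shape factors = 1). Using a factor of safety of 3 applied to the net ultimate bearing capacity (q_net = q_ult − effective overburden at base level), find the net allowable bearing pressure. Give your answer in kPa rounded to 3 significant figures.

Effective surcharge at the founding depth q = γ·D_f = 15.6 × 2.95 = 46.02 kPa.
q_ult = c·N_c·s_c + q·N_q + 0.5·γ·B·N_γ·s_γ
     = 4.9 × 16.9 × 1.3 + 46.02 × 7.82 + 0.5 × 15.6 × 2.4 × 7.13 × 0.6
     = 107.65 + 359.88 + 80.084 = 547.61 kPa.
Net ultimate: q_net = 547.61 − 46.02 = 501.59 kPa.
q_all(net) = 501.59 / 3 = 167.2 kPa.

q_all(net) ≈ 167 kPa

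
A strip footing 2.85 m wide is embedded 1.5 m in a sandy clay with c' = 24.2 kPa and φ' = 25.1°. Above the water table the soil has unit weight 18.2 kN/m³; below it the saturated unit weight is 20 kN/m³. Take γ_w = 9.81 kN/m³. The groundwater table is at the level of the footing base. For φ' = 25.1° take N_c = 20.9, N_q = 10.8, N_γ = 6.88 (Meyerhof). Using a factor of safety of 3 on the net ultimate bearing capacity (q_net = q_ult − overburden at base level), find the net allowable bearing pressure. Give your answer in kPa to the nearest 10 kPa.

Effective surcharge at the founding depth q = γ·D_f = 18.2 × 1.5 = 27.3 kPa.
The water table coincides with the base, so in the self-weight term γ → γ' = 10.19 kN/m³.
q_ult = c·N_c + q·N_q + 0.5·γ·B·N_γ
     = 24.2 × 20.9 + 27.3 × 10.8 + 0.5 × 10.19 × 2.85 × 6.88
     = 505.78 + 294.84 + 99.903 = 900.52 kPa.
q_net = 900.52 − 27.3 = 873.22 kPa.
q_all(net) = 873.22 / 3 = 291.07 kPa.

q_all(net) ≈ 290 kPa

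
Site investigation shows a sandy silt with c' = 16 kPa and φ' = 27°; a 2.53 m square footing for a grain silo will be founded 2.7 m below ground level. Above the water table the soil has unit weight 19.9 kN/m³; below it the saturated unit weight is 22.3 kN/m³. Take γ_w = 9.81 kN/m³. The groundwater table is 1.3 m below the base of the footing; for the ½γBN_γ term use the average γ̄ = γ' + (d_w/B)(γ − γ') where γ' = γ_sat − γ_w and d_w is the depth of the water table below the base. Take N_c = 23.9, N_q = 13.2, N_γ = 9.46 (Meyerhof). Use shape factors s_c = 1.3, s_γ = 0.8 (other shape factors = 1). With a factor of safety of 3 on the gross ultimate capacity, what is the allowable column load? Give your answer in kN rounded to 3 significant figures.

Overburden at base level: q = 19.9 × 2.7 = 53.73 kPa.
The water table is 1.3 m below the base (< B = 2.53 m), so the ½γBN_γ term uses γ̄ = γ' + (d_w/B)(γ − γ') = 12.49 + (1.3/2.53)(19.9 − 12.49) = 16.298 kN/m³.
Cohesion term c·N_c·s_c = 16 × 23.9 × 1.3 = 497.12 kPa; surcharge term q·N_q = 53.73 × 13.2 = 709.24 kPa; self-weight term 0.5·γ·B·N_γ·s_γ = 0.5 × 16.298 × 2.53 × 9.46 × 0.8 = 156.02 kPa.
q_ult = 497.12 + 709.24 + 156.02 = 1362.4 kPa.
Gross allowable pressure q_all = 1362.4 / 3 = 454.13 kPa.
Footing area = 6.4009 m², so allowable column load = 454.13 × 6.4009 = 2906.8 kN.

P_all ≈ 2910 kN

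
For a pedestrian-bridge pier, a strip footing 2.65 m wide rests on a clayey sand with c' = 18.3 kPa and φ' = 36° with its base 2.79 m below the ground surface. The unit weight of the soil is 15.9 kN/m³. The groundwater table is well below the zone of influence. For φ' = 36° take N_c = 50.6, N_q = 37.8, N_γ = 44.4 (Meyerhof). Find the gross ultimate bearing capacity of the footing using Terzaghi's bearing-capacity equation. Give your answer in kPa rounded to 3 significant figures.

Effective surcharge at the founding depth q = γ·D_f = 15.9 × 2.79 = 44.361 kPa.
q_ult = c·N_c + q·N_q + 0.5·γ·B·N_γ
     = 18.3 × 50.6 + 44.361 × 37.8 + 0.5 × 15.9 × 2.65 × 44.4
     = 925.98 + 1676.8 + 935.4 = 3538.2 kPa.

q_ult ≈ 3540 kPa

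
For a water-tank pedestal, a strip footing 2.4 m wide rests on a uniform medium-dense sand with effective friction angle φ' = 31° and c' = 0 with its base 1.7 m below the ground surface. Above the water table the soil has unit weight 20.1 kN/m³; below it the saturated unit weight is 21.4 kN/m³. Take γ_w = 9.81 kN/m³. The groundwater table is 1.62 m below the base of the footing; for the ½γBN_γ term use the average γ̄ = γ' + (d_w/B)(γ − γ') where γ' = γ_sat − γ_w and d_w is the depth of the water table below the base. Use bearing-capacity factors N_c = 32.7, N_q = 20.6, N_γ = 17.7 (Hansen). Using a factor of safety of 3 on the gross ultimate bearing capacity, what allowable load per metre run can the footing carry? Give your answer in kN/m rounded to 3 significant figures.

≈ 858 kN/m

Overburden at base level: q = 20.1 × 1.7 = 34.17 kPa.
The water table is 1.62 m below the base (< B = 2.4 m), so the ½γBN_γ term uses γ̄ = γ' + (d_w/B)(γ − γ') = 11.59 + (1.62/2.4)(20.1 − 11.59) = 17.334 kN/m³.
Surcharge term q·N_q = 34.17 × 20.6 = 703.9 kPa; self-weight term 0.5·γ·B·N_γ = 0.5 × 17.334 × 2.4 × 17.7 = 368.18 kPa.
q_ult = 703.9 + 368.18 = 1072.1 kPa.
Gross allowable pressure q_all = 1072.1 / 3 = 357.36 kPa.
Allowable wall load = q_all × B = 357.36 × 2.4 = 857.67 kN per metre run.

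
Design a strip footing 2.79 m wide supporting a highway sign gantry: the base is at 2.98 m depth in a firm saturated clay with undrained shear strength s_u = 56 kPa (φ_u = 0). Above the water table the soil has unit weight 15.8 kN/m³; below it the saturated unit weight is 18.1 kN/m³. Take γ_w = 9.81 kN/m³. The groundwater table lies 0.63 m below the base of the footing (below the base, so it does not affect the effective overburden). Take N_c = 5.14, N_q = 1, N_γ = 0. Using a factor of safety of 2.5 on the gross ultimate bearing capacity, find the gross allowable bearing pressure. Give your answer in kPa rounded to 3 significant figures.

Overburden at base level: q = 15.8 × 2.98 = 47.084 kPa.
Cohesion term c·N_c = 56 × 5.14 = 287.84 kPa; surcharge term q·N_q = 47.084 × 1 = 47.084 kPa.
q_ult = 287.84 + 47.084 = 334.92 kPa.
q_all = 334.92 / 2.5 = 133.97 kPa.

q_all ≈ 134 kPa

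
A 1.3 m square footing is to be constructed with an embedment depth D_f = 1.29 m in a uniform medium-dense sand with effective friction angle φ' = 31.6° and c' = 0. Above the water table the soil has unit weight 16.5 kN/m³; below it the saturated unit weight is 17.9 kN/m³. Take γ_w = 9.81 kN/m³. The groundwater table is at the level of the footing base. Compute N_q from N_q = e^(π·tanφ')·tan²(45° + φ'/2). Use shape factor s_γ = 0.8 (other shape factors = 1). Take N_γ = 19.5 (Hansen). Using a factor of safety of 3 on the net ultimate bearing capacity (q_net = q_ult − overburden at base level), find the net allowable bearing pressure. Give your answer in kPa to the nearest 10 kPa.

q_all(net) ≈ 180 kPa

N_q = e^(π·tan31.6°)·tan²(60.8°) = 22.12.
Effective surcharge at the founding depth q = γ·D_f = 16.5 × 1.29 = 21.285 kPa.
The water table coincides with the base, so in the self-weight term γ → γ' = 8.09 kN/m³.
q_ult = q·N_q + 0.5·γ·B·N_γ·s_γ
     = 21.285 × 22.117 + 0.5 × 8.09 × 1.3 × 19.5 × 0.8
     = 470.77 + 82.033 = 552.8 kPa.
q_net = 552.8 − 21.285 = 531.51 kPa.
q_all(net) = 531.51 / 3 = 177.17 kPa.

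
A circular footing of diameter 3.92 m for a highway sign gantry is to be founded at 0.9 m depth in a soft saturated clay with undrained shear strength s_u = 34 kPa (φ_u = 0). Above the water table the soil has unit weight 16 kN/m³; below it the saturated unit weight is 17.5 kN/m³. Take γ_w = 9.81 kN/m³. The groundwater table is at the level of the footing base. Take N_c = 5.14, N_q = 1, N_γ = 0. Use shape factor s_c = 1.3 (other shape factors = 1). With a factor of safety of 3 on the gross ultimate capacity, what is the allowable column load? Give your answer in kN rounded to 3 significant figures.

Effective surcharge at the founding depth q = γ·D_f = 16 × 0.9 = 14.4 kPa.
q_ult = c·N_c·s_c + q·N_q
     = 34 × 5.14 × 1.3 + 14.4 × 1
     = 227.19 + 14.4 = 241.59 kPa.
Gross allowable pressure q_all = 241.59 / 3 = 80.529 kPa.
Footing area = 12.0687 m², so allowable column load = 80.529 × 12.0687 = 971.88 kN.

P_all ≈ 972 kN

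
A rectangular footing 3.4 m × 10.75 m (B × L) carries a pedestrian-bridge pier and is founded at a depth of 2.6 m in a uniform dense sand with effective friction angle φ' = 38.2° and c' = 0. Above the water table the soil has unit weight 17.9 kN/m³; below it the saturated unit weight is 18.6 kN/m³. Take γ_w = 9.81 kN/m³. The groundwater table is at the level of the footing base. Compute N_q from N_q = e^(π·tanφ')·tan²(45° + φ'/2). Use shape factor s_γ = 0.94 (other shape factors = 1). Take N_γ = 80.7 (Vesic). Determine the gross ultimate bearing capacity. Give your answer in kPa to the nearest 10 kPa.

tan38.2° = 0.7869, so N_q = e^(π×0.7869)·tan²(64.1°) = 11.848 × 4.241 = 50.25.
Overburden at base level: q = 17.9 × 2.6 = 46.54 kPa.
Below the base the soil is submerged, so the ½γBN_γ term uses γ' = 18.6 − 9.81 = 8.79 kN/m³.
Surcharge term q·N_q = 46.54 × 50.251 = 2338.7 kPa; self-weight term 0.5·γ·B·N_γ·s_γ = 0.5 × 8.79 × 3.4 × 80.7 × 0.94 = 1133.5 kPa.
q_ult = 2338.7 + 1133.5 = 3472.2 kPa.

q_ult ≈ 3470 kPa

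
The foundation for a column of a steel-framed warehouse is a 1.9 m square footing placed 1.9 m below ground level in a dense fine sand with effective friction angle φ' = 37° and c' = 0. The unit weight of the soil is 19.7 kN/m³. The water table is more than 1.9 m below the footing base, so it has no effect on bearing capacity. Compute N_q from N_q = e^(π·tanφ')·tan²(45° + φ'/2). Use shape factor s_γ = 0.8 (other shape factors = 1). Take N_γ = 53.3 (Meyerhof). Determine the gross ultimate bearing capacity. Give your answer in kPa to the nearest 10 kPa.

tan37° = 0.7536, so N_q = e^(π×0.7536)·tan²(63.5°) = 10.669 × 4.023 = 42.92.
Overburden at base level: q = 19.7 × 1.9 = 37.43 kPa.
Surcharge term q·N_q = 37.43 × 42.92 = 1606.5 kPa; self-weight term 0.5·γ·B·N_γ·s_γ = 0.5 × 19.7 × 1.9 × 53.3 × 0.8 = 798.01 kPa.
q_ult = 1606.5 + 798.01 = 2404.5 kPa.

q_ult ≈ 2400 kPa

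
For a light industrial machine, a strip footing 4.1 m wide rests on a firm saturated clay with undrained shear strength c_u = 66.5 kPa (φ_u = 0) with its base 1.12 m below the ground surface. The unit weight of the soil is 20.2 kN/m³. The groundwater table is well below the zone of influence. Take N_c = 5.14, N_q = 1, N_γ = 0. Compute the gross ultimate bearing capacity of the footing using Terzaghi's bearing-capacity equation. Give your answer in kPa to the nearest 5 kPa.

q = γ·D_f = 20.2 × 1.12 = 22.624 kPa.
c·N_c = 66.5 × 5.14 = 341.81 kPa
q·N_q = 22.624 × 1 = 22.624 kPa
q_ult = 341.81 + 22.624 = 364.43 kPa.

q_ult ≈ 365 kPa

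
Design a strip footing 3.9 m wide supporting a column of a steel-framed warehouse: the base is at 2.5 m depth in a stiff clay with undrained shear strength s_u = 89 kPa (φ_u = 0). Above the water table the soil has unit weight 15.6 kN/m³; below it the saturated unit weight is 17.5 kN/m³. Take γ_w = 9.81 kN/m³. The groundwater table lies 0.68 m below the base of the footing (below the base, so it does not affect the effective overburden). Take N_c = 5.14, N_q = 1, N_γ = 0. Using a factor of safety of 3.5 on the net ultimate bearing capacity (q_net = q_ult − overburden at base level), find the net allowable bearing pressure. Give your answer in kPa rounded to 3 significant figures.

q_all(net) ≈ 131 kPa

Effective surcharge at the founding depth q = γ·D_f = 15.6 × 2.5 = 39 kPa.
q_ult = c·N_c + q·N_q
     = 89 × 5.14 + 39 × 1
     = 457.46 + 39 = 496.46 kPa.
q_net = 496.46 − 39 = 457.46 kPa.
q_all(net) = 457.46 / 3.5 = 130.7 kPa.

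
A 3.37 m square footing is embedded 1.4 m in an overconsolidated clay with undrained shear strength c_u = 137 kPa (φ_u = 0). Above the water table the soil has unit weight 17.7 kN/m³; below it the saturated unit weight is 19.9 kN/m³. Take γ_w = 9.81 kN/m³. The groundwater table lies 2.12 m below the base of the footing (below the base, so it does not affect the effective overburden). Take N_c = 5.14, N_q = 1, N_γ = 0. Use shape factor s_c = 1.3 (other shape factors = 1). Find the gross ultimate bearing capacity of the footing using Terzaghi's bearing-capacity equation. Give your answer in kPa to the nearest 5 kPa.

q_ult ≈ 940 kPa

Effective surcharge at the founding depth q = γ·D_f = 17.7 × 1.4 = 24.78 kPa.
q_ult = c·N_c·s_c + q·N_q
     = 137 × 5.14 × 1.3 + 24.78 × 1
     = 915.43 + 24.78 = 940.21 kPa.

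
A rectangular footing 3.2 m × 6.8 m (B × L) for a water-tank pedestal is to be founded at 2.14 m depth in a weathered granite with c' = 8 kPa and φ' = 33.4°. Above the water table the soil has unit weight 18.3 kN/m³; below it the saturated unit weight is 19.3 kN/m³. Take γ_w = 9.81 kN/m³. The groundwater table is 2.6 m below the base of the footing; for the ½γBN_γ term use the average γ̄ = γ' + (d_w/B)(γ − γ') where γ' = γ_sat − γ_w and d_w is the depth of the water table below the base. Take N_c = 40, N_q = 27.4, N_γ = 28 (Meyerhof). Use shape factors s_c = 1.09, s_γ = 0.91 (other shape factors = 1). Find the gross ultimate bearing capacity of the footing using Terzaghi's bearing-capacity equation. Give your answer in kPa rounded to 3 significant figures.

q_ult ≈ 2100 kPa

q = γ·D_f = 18.3 × 2.14 = 39.162 kPa.
γ' = 9.49 kN/m³; averaging over the depth B below the base, γ̄ = γ' + (d_w/B)(γ − γ') = 16.648 kN/m³.
c·N_c·s_c = 8 × 40 × 1.09 = 348.8 kPa
q·N_q = 39.162 × 27.4 = 1073 kPa
0.5·γ·B·N_γ·s_γ = 0.5 × 16.648 × 3.2 × 28 × 0.91 = 678.71 kPa
q_ult = 348.8 + 1073 + 678.71 = 2100.5 kPa.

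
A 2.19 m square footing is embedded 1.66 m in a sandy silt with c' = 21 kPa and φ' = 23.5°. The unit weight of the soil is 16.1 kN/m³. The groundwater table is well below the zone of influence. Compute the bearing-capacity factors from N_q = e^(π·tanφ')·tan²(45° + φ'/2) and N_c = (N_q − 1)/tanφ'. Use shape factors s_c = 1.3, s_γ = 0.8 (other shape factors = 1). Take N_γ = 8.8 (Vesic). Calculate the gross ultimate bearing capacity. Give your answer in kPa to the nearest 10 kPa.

q_ult ≈ 880 kPa

tan23.5° = 0.4348, so N_q = e^(π×0.4348)·tan²(56.75°) = 3.92 × 2.326 = 9.12.
N_c = (9.12 − 1)/tan23.5° = 18.67.
Effective surcharge at the founding depth q = γ·D_f = 16.1 × 1.66 = 26.726 kPa.
q_ult = c·N_c·s_c + q·N_q + 0.5·γ·B·N_γ·s_γ
     = 21 × 18.672 × 1.3 + 26.726 × 9.1187 + 0.5 × 16.1 × 2.19 × 8.8 × 0.8
     = 509.74 + 243.71 + 124.11 = 877.55 kPa.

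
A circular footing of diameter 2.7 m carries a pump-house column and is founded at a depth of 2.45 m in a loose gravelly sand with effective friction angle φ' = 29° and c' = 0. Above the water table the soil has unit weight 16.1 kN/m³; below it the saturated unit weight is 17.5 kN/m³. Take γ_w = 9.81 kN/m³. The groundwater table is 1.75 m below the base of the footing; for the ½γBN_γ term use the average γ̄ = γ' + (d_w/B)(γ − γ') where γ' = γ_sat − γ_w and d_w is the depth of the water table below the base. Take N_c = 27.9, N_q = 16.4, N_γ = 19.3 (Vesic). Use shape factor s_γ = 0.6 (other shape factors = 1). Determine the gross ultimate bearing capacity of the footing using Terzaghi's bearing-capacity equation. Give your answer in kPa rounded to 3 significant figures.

q_ult ≈ 852 kPa

q = γ·D_f = 16.1 × 2.45 = 39.445 kPa.
γ' = 7.69 kN/m³; averaging over the depth B below the base, γ̄ = γ' + (d_w/B)(γ − γ') = 13.141 kN/m³.
q·N_q = 39.445 × 16.4 = 646.9 kPa
0.5·γ·B·N_γ·s_γ = 0.5 × 13.141 × 2.7 × 19.3 × 0.6 = 205.43 kPa
q_ult = 646.9 + 205.43 = 852.33 kPa.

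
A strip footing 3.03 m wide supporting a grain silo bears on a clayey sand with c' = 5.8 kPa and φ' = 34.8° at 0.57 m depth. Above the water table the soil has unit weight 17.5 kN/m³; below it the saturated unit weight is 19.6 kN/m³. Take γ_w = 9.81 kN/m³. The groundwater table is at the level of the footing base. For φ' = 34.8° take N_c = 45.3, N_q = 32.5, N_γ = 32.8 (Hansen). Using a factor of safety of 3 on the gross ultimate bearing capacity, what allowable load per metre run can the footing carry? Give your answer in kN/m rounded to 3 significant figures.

Overburden at base level: q = 17.5 × 0.57 = 9.975 kPa.
Below the base the soil is submerged, so the ½γBN_γ term uses γ' = 19.6 − 9.81 = 9.79 kN/m³.
Cohesion term c·N_c = 5.8 × 45.3 = 262.74 kPa; surcharge term q·N_q = 9.975 × 32.5 = 324.19 kPa; self-weight term 0.5·γ·B·N_γ = 0.5 × 9.79 × 3.03 × 32.8 = 486.48 kPa.
q_ult = 262.74 + 324.19 + 486.48 = 1073.4 kPa.
Gross allowable pressure q_all = 1073.4 / 3 = 357.8 kPa.
Allowable wall load = q_all × B = 357.8 × 3.03 = 1084.1 kN per metre run.

≈ 1080 kN/m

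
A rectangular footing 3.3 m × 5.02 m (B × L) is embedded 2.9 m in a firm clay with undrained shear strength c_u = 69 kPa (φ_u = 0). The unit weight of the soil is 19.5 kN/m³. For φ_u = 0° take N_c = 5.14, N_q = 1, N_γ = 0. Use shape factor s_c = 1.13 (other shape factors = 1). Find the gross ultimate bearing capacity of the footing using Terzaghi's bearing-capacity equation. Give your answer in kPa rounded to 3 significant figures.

Overburden at base level: q = 19.5 × 2.9 = 56.55 kPa.
Cohesion term c·N_c·s_c = 69 × 5.14 × 1.13 = 400.77 kPa; surcharge term q·N_q = 56.55 × 1 = 56.55 kPa.
q_ult = 400.77 + 56.55 = 457.32 kPa.

q_ult ≈ 457 kPa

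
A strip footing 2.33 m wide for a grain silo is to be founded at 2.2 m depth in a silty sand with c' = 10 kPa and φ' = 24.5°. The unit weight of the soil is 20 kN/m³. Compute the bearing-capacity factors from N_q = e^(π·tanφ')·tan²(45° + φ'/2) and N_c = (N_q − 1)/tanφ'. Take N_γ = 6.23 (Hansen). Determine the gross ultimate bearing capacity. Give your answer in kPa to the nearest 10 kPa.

q_ult ≈ 790 kPa

tan24.5° = 0.4557, so N_q = e^(π×0.4557)·tan²(57.25°) = 4.186 × 2.417 = 10.12.
N_c = (10.12 − 1)/tan24.5° = 20.01.
Effective surcharge at the founding depth q = γ·D_f = 20 × 2.2 = 44 kPa.
q_ult = c·N_c + q·N_q + 0.5·γ·B·N_γ
     = 10 × 20.006 + 44 × 10.117 + 0.5 × 20 × 2.33 × 6.23
     = 200.06 + 445.16 + 145.16 = 790.38 kPa.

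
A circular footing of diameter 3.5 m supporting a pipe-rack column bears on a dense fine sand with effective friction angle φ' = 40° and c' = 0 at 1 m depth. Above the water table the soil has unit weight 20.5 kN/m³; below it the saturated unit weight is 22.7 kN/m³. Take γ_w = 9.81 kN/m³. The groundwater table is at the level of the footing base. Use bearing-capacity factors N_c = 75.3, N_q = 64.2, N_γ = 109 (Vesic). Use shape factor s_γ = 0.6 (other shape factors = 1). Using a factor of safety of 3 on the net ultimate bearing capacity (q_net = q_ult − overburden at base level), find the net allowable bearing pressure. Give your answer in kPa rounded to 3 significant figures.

Overburden at base level: q = 20.5 × 1 = 20.5 kPa.
Below the base the soil is submerged, so the ½γBN_γ term uses γ' = 22.7 − 9.81 = 12.89 kN/m³.
Surcharge term q·N_q = 20.5 × 64.2 = 1316.1 kPa; self-weight term 0.5·γ·B·N_γ·s_γ = 0.5 × 12.89 × 3.5 × 109 × 0.6 = 1475.3 kPa.
q_ult = 1316.1 + 1475.3 = 2791.4 kPa.
q_net = 2791.4 − 20.5 = 2770.9 kPa.
q_all(net) = 2770.9 / 3 = 923.62 kPa.

q_all(net) ≈ 924 kPa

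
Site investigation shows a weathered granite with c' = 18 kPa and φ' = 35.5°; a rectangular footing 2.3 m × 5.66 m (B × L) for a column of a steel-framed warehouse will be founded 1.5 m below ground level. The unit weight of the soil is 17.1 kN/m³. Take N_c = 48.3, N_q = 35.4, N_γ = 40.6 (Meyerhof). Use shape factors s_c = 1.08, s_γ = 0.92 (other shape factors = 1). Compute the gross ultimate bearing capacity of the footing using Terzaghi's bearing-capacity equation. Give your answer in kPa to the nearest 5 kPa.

q = γ·D_f = 17.1 × 1.5 = 25.65 kPa.
c·N_c·s_c = 18 × 48.3 × 1.08 = 938.95 kPa
q·N_q = 25.65 × 35.4 = 908.01 kPa
0.5·γ·B·N_γ·s_γ = 0.5 × 17.1 × 2.3 × 40.6 × 0.92 = 734.53 kPa
q_ult = 938.95 + 908.01 + 734.53 = 2581.5 kPa.

q_ult ≈ 2580 kPa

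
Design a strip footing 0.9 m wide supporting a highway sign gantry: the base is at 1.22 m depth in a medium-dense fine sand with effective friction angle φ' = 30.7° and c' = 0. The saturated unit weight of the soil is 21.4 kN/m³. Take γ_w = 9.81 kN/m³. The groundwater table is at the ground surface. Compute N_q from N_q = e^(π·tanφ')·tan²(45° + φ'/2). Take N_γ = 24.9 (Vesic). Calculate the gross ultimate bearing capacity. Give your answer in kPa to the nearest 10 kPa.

tan30.7° = 0.5938, so N_q = e^(π×0.5938)·tan²(60.35°) = 6.458 × 3.086 = 19.93.
Water table at ground surface, so effective unit weight γ' = 21.4 − 9.81 = 11.59 kN/m³ is used throughout; overburden q = 11.59 × 1.22 = 14.14 kPa; the same γ' applies in the ½γBN_γ term.
Surcharge term q·N_q = 14.14 × 19.931 = 281.82 kPa; self-weight term 0.5·γ·B·N_γ = 0.5 × 11.59 × 0.9 × 24.9 = 129.87 kPa.
q_ult = 281.82 + 129.87 = 411.68 kPa.

q_ult ≈ 410 kPa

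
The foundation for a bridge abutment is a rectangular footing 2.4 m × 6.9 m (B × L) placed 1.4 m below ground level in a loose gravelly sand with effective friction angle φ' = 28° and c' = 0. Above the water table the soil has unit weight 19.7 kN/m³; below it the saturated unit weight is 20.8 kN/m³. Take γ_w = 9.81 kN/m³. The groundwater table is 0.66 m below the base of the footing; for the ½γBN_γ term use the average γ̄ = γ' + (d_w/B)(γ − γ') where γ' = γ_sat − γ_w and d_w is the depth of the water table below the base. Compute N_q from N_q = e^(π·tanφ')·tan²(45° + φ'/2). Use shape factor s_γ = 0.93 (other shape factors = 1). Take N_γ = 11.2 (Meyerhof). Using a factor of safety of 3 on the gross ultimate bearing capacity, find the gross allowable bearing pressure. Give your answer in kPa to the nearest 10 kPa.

N_q = e^(π·tan28°)·tan²(59°) = 14.72.
q = γ·D_f = 19.7 × 1.4 = 27.58 kPa.
γ' = 10.99 kN/m³; averaging over the depth B below the base, γ̄ = γ' + (d_w/B)(γ − γ') = 13.385 kN/m³.
q·N_q = 27.58 × 14.72 = 405.97 kPa
0.5·γ·B·N_γ·s_γ = 0.5 × 13.385 × 2.4 × 11.2 × 0.93 = 167.3 kPa
q_ult = 405.97 + 167.3 = 573.28 kPa.
q_all = 573.28 / 3 = 191.09 kPa.

q_all ≈ 190 kPa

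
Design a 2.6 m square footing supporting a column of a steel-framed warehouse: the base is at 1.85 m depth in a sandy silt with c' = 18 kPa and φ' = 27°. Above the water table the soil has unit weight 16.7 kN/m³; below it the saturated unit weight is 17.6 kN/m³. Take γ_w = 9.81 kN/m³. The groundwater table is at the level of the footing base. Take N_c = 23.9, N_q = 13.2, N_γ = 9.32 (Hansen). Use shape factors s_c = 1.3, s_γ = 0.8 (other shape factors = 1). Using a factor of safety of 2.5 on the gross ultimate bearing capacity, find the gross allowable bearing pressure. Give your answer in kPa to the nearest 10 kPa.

q_all ≈ 420 kPa

Effective surcharge at the founding depth q = γ·D_f = 16.7 × 1.85 = 30.895 kPa.
The water table coincides with the base, so in the self-weight term γ → γ' = 7.79 kN/m³.
q_ult = c·N_c·s_c + q·N_q + 0.5·γ·B·N_γ·s_γ
     = 18 × 23.9 × 1.3 + 30.895 × 13.2 + 0.5 × 7.79 × 2.6 × 9.32 × 0.8
     = 559.26 + 407.81 + 75.507 = 1042.6 kPa.
q_all = 1042.6 / 2.5 = 417.03 kPa.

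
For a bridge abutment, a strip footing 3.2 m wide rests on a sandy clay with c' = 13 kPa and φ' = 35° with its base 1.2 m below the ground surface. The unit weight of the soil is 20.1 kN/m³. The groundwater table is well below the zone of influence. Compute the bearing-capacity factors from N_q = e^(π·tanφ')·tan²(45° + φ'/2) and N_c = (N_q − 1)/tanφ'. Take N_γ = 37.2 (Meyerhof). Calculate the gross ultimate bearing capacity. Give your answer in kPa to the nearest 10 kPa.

tan35° = 0.7002, so N_q = e^(π×0.7002)·tan²(62.5°) = 9.023 × 3.69 = 33.3.
N_c = (33.3 − 1)/tan35° = 46.12.
Effective surcharge at the founding depth q = γ·D_f = 20.1 × 1.2 = 24.12 kPa.
q_ult = c·N_c + q·N_q + 0.5·γ·B·N_γ
     = 13 × 46.124 + 24.12 × 33.296 + 0.5 × 20.1 × 3.2 × 37.2
     = 599.61 + 803.1 + 1196.4 = 2599.1 kPa.

q_ult ≈ 2600 kPa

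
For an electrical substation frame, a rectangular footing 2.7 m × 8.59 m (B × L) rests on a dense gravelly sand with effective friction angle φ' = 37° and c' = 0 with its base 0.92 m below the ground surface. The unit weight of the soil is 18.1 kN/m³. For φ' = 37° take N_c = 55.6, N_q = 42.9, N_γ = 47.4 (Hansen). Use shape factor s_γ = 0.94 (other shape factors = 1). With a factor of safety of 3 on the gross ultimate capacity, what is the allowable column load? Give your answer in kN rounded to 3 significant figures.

P_all ≈ 13900 kN

q = γ·D_f = 18.1 × 0.92 = 16.652 kPa.
q·N_q = 16.652 × 42.9 = 714.37 kPa
0.5·γ·B·N_γ·s_γ = 0.5 × 18.1 × 2.7 × 47.4 × 0.94 = 1088.7 kPa
q_ult = 714.37 + 1088.7 = 1803.1 kPa.
Gross allowable pressure q_all = 1803.1 / 3 = 601.03 kPa.
Footing area = 23.193 m², so allowable column load = 601.03 × 23.193 = 13940 kN.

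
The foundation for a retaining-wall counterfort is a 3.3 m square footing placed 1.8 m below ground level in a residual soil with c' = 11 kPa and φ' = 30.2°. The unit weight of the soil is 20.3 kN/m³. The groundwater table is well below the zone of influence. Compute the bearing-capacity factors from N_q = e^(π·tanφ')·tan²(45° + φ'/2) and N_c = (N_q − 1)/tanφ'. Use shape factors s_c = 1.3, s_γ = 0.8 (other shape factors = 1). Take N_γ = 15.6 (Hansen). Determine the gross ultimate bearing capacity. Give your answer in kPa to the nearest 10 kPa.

tan30.2° = 0.582, so N_q = e^(π×0.582)·tan²(60.1°) = 6.224 × 3.024 = 18.82.
N_c = (18.82 − 1)/tan30.2° = 30.62.
Overburden at base level: q = 20.3 × 1.8 = 36.54 kPa.
Cohesion term c·N_c·s_c = 11 × 30.625 × 1.3 = 437.93 kPa; surcharge term q·N_q = 36.54 × 18.824 = 687.83 kPa; self-weight term 0.5·γ·B·N_γ·s_γ = 0.5 × 20.3 × 3.3 × 15.6 × 0.8 = 418.02 kPa.
q_ult = 437.93 + 687.83 + 418.02 = 1543.8 kPa.

q_ult ≈ 1540 kPa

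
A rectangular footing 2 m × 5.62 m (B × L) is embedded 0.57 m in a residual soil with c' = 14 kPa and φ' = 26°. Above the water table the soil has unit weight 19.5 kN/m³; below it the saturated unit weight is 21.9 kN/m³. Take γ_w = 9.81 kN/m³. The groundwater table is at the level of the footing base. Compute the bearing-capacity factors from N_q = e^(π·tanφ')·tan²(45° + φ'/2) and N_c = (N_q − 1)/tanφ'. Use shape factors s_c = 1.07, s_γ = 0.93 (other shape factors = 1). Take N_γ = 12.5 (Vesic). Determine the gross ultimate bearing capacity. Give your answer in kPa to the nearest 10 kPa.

q_ult ≈ 610 kPa

tan26° = 0.4877, so N_q = e^(π×0.4877)·tan²(58°) = 4.629 × 2.561 = 11.85.
N_c = (11.85 − 1)/tan26° = 22.25.
q = γ·D_f = 19.5 × 0.57 = 11.115 kPa.
For the ½γBN_γ term take γ' = 21.9 − 9.81 = 12.09 kN/m³ (soil below base is submerged).
c·N_c·s_c = 14 × 22.254 × 1.07 = 333.37 kPa
q·N_q = 11.115 × 11.854 = 131.76 kPa
0.5·γ·B·N_γ·s_γ = 0.5 × 12.09 × 2 × 12.5 × 0.93 = 140.55 kPa
q_ult = 333.37 + 131.76 + 140.55 = 605.68 kPa.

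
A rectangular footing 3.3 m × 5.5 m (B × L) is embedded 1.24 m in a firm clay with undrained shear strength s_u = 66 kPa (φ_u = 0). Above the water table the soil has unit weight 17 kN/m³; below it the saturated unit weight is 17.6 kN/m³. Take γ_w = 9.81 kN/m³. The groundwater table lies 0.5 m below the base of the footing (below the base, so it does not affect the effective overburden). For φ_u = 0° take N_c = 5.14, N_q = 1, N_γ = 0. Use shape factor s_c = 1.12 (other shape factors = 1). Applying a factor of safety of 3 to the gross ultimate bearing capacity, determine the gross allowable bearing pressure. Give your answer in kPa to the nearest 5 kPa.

q_all ≈ 135 kPa

Overburden at base level: q = 17 × 1.24 = 21.08 kPa.
Cohesion term c·N_c·s_c = 66 × 5.14 × 1.12 = 379.95 kPa; surcharge term q·N_q = 21.08 × 1 = 21.08 kPa.
q_ult = 379.95 + 21.08 = 401.03 kPa.
q_all = q_ult / FS = 401.03 / 3 = 133.68 kPa.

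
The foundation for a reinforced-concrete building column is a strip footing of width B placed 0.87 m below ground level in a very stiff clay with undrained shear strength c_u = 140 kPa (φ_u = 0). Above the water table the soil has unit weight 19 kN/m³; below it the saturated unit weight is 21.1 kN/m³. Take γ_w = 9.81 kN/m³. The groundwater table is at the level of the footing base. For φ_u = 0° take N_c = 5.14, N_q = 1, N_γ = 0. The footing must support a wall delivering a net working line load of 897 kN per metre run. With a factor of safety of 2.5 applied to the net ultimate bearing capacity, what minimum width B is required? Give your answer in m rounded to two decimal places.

Effective surcharge at the founding depth q = γ·D_f = 19 × 0.87 = 16.53 kPa.
q_ult = c·N_c + q·N_q
     = 140 × 5.14 + 16.53 × 1
     = 719.6 + 16.53 = 736.13 kPa.
For φ = 0 the ½γBN_γ term vanishes, so q_ult is independent of B. q_net = 736.13 − 16.53 = 719.6 kPa; q_all(net) = 719.6/2.5 = 287.84 kPa.
Required width B = w / q_all(net) = 897 / 287.84 = 3.116 m.

B = 3.12 m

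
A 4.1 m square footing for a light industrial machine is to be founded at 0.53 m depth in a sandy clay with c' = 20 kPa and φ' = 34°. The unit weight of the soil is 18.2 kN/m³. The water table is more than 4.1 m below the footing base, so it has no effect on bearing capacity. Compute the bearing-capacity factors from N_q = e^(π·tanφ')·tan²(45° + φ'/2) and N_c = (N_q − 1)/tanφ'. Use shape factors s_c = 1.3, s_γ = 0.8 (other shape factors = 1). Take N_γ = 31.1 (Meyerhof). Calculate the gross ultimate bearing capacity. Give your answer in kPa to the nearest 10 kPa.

q_ult ≈ 2310 kPa

tan34° = 0.6745, so N_q = e^(π×0.6745)·tan²(62°) = 8.323 × 3.537 = 29.44.
N_c = (29.44 − 1)/tan34° = 42.16.
Effective surcharge at the founding depth q = γ·D_f = 18.2 × 0.53 = 9.646 kPa.
q_ult = c·N_c·s_c + q·N_q + 0.5·γ·B·N_γ·s_γ
     = 20 × 42.164 × 1.3 + 9.646 × 29.44 + 0.5 × 18.2 × 4.1 × 31.1 × 0.8
     = 1096.3 + 283.98 + 928.27 = 2308.5 kPa.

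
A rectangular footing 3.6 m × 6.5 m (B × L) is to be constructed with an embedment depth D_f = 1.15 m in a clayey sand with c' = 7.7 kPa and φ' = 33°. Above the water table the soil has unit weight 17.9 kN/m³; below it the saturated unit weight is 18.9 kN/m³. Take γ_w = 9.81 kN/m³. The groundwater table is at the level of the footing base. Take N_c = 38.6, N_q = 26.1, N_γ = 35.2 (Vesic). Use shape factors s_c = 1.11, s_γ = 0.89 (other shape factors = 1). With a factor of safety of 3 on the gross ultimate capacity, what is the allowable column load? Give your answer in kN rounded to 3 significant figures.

q = γ·D_f = 17.9 × 1.15 = 20.585 kPa.
For the ½γBN_γ term take γ' = 18.9 − 9.81 = 9.09 kN/m³ (soil below base is submerged).
c·N_c·s_c = 7.7 × 38.6 × 1.11 = 329.91 kPa
q·N_q = 20.585 × 26.1 = 537.27 kPa
0.5·γ·B·N_γ·s_γ = 0.5 × 9.09 × 3.6 × 35.2 × 0.89 = 512.59 kPa
q_ult = 329.91 + 537.27 + 512.59 = 1379.8 kPa.
Gross allowable pressure q_all = 1379.8 / 3 = 459.92 kPa.
Footing area = 23.4 m², so allowable column load = 459.92 × 23.4 = 10762 kN.

P_all ≈ 10800 kN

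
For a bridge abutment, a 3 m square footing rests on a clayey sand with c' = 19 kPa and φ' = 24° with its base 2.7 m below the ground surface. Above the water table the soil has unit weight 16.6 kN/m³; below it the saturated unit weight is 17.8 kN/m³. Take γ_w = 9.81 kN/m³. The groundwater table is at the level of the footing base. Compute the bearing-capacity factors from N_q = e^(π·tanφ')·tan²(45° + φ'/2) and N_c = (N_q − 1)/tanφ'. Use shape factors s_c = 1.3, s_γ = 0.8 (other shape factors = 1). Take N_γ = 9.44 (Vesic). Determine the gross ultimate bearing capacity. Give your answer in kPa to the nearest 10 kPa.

tan24° = 0.4452, so N_q = e^(π×0.4452)·tan²(57°) = 4.05 × 2.371 = 9.6.
N_c = (9.6 − 1)/tan24° = 19.32.
q = γ·D_f = 16.6 × 2.7 = 44.82 kPa.
For the ½γBN_γ term take γ' = 17.8 − 9.81 = 7.99 kN/m³ (soil below base is submerged).
c·N_c·s_c = 19 × 19.324 × 1.3 = 477.29 kPa
q·N_q = 44.82 × 9.6034 = 430.42 kPa
0.5·γ·B·N_γ·s_γ = 0.5 × 7.99 × 3 × 9.44 × 0.8 = 90.511 kPa
q_ult = 477.29 + 430.42 + 90.511 = 998.23 kPa.

q_ult ≈ 1000 kPa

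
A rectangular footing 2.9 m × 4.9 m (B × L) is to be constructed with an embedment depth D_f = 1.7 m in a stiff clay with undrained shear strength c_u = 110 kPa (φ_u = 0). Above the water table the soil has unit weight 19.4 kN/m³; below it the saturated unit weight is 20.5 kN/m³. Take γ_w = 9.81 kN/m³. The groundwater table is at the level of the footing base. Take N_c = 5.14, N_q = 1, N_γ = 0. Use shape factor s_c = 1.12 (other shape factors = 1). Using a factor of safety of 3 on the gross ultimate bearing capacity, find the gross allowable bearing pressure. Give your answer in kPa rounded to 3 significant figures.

q_all ≈ 222 kPa

q = γ·D_f = 19.4 × 1.7 = 32.98 kPa.
c·N_c·s_c = 110 × 5.14 × 1.12 = 633.25 kPa
q·N_q = 32.98 × 1 = 32.98 kPa
q_ult = 633.25 + 32.98 = 666.23 kPa.
q_all = 666.23 / 3 = 222.08 kPa.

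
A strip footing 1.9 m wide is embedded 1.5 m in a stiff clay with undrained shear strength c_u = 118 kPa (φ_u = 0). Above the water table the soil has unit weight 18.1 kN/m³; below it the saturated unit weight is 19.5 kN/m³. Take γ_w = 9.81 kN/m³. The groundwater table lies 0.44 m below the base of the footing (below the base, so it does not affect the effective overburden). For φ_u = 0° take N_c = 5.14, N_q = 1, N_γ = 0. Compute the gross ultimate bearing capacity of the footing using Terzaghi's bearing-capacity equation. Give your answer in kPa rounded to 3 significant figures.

q_ult ≈ 634 kPa

Overburden at base level: q = 18.1 × 1.5 = 27.15 kPa.
Cohesion term c·N_c = 118 × 5.14 = 606.52 kPa; surcharge term q·N_q = 27.15 × 1 = 27.15 kPa.
q_ult = 606.52 + 27.15 = 633.67 kPa.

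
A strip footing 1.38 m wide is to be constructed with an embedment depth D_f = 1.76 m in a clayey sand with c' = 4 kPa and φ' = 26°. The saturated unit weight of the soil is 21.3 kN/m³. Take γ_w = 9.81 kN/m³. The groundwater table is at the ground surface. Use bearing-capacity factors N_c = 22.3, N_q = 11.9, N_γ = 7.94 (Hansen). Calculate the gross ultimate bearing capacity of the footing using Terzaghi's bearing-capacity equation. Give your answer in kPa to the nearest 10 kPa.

q_ult ≈ 390 kPa

γ' = 21.3 − 9.81 = 11.49 kN/m³ (submerged throughout). q = 11.49 × 1.76 = 20.222 kPa; the same γ' applies in the ½γBN_γ term.
c·N_c = 4 × 22.3 = 89.2 kPa
q·N_q = 20.222 × 11.9 = 240.65 kPa
0.5·γ·B·N_γ = 0.5 × 11.49 × 1.38 × 7.94 = 62.949 kPa
q_ult = 89.2 + 240.65 + 62.949 = 392.8 kPa.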